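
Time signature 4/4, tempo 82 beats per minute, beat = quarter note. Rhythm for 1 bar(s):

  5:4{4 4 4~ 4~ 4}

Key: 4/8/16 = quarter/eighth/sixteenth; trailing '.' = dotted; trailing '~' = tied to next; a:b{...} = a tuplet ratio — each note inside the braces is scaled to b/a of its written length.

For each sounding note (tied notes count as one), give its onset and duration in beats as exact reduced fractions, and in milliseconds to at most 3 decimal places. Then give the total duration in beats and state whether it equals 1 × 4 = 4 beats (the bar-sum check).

1) 0.0ms=0b +585.366ms=4/5b
2) 585.366ms=4/5b +585.366ms=4/5b
3) 1170.732ms=8/5b +1756.098ms=12/5b
Σ=4b of 4 (82bpm 4/4) — PASS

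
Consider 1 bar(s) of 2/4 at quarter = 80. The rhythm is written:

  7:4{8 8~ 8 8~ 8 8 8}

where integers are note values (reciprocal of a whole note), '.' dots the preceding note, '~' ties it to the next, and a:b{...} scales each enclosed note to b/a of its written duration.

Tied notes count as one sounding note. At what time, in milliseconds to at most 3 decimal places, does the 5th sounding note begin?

1. 0.0ms @ 0 + 214.286ms (2/7)
2. 214.286ms @ 2/7 + 428.571ms (4/7)
3. 642.857ms @ 6/7 + 428.571ms (4/7)
4. 1071.429ms @ 10/7 + 214.286ms (2/7)
5. 1285.714ms @ 12/7 + 214.286ms (2/7)

note 5 onset = 12/7b = 1285.714ms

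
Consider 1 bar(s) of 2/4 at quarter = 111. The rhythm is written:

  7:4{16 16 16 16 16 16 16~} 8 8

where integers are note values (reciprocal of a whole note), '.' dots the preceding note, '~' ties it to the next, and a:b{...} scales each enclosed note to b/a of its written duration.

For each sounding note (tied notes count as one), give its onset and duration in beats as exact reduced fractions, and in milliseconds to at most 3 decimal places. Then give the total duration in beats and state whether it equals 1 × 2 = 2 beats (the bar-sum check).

1) 0.0ms=0b +77.22ms=1/7b
2) 77.22ms=1/7b +77.22ms=1/7b
3) 154.44ms=2/7b +77.22ms=1/7b
4) 231.66ms=3/7b +77.22ms=1/7b
5) 308.88ms=4/7b +77.22ms=1/7b
6) 386.1ms=5/7b +77.22ms=1/7b
7) 463.32ms=6/7b +347.49ms=9/14b
8) 810.811ms=3/2b +270.27ms=1/2b
Σ=2b of 2 (111bpm 2/4) — PASS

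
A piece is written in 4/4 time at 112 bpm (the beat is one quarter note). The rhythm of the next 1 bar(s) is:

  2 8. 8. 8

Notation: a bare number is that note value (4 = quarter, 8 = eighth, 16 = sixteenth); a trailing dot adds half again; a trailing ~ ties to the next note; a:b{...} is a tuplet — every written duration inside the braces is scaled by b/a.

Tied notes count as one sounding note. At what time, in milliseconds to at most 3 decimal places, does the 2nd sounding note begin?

1. 0.0ms @ 0 + 1071.429ms (2)
2. 1071.429ms @ 2 + 401.786ms (3/4)
3. 1473.214ms @ 11/4 + 401.786ms (3/4)
4. 1875.0ms @ 7/2 + 267.857ms (1/2)

note 2 onset = 2b = 1071.429ms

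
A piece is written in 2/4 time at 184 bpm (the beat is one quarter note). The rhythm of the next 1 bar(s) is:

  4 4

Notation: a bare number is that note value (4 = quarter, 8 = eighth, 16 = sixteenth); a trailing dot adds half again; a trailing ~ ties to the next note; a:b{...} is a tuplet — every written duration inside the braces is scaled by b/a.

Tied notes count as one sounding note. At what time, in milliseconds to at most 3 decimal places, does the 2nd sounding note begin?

note 2 onset = 1b = 326.087ms

1. 0.0ms @ 0 + 326.087ms (1)
2. 326.087ms @ 1 + 326.087ms (1)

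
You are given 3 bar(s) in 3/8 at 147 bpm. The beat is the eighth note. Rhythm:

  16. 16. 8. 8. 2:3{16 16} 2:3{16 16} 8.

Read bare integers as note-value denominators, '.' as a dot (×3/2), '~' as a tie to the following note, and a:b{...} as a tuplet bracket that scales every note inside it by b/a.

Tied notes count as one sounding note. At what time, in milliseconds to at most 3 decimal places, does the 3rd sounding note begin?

1. 0.0ms @ 0 + 306.122ms (3/4)
2. 306.122ms @ 3/4 + 306.122ms (3/4)
3. 612.245ms @ 3/2 + 612.245ms (3/2)
4. 1224.49ms @ 3 + 612.245ms (3/2)
5. 1836.735ms @ 9/2 + 306.122ms (3/4)
6. 2142.857ms @ 21/4 + 306.122ms (3/4)
7. 2448.98ms @ 6 + 306.122ms (3/4)
8. 2755.102ms @ 27/4 + 306.122ms (3/4)
9. 3061.224ms @ 15/2 + 612.245ms (3/2)

note 3 onset = 3/2b = 612.245ms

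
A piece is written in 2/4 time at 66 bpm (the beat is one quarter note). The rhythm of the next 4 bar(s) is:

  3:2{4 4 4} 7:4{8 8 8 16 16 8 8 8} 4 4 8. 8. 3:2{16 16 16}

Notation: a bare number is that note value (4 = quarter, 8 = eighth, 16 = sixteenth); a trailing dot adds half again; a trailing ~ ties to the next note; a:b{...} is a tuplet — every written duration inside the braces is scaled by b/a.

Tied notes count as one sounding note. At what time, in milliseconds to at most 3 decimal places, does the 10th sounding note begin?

1. 0.0ms @ 0 + 606.061ms (2/3)
2. 606.061ms @ 2/3 + 606.061ms (2/3)
3. 1212.121ms @ 4/3 + 606.061ms (2/3)
4. 1818.182ms @ 2 + 259.74ms (2/7)
5. 2077.922ms @ 16/7 + 259.74ms (2/7)
6. 2337.662ms @ 18/7 + 259.74ms (2/7)
7. 2597.403ms @ 20/7 + 129.87ms (1/7)
8. 2727.273ms @ 3 + 129.87ms (1/7)
9. 2857.143ms @ 22/7 + 259.74ms (2/7)
10. 3116.883ms @ 24/7 + 259.74ms (2/7)
11. 3376.623ms @ 26/7 + 259.74ms (2/7)
12. 3636.364ms @ 4 + 909.091ms (1)
13. 4545.455ms @ 5 + 909.091ms (1)
14. 5454.545ms @ 6 + 681.818ms (3/4)
15. 6136.364ms @ 27/4 + 681.818ms (3/4)
16. 6818.182ms @ 15/2 + 151.515ms (1/6)
17. 6969.697ms @ 23/3 + 151.515ms (1/6)
18. 7121.212ms @ 47/6 + 151.515ms (1/6)

note 10 onset = 24/7b = 3116.883ms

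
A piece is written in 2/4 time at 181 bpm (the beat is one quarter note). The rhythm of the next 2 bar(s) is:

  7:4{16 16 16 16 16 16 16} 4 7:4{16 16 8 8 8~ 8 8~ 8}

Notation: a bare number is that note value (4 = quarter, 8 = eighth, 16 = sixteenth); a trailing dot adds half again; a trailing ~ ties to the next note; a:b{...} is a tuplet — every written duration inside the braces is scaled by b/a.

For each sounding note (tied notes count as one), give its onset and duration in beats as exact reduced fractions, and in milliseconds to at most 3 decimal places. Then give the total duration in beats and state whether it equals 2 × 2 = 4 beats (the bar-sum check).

1) 0.0ms=0b +47.356ms=1/7b
2) 47.356ms=1/7b +47.356ms=1/7b
3) 94.712ms=2/7b +47.356ms=1/7b
4) 142.068ms=3/7b +47.356ms=1/7b
5) 189.424ms=4/7b +47.356ms=1/7b
6) 236.78ms=5/7b +47.356ms=1/7b
7) 284.136ms=6/7b +47.356ms=1/7b
8) 331.492ms=1b +331.492ms=1b
9) 662.983ms=2b +47.356ms=1/7b
10) 710.339ms=15/7b +47.356ms=1/7b
11) 757.695ms=16/7b +94.712ms=2/7b
12) 852.407ms=18/7b +94.712ms=2/7b
13) 947.119ms=20/7b +189.424ms=4/7b
14) 1136.543ms=24/7b +189.424ms=4/7b
Σ=4b of 4 (181bpm 2/4) — PASS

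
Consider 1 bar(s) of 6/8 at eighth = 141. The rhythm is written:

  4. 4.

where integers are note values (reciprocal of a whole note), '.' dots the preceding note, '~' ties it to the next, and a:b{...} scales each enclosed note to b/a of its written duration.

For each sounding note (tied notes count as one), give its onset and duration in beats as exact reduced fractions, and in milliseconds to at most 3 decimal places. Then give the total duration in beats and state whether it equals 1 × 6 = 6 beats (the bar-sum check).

1) 0.0ms=0b +1276.596ms=3b
2) 1276.596ms=3b +1276.596ms=3b
Σ=6b of 6 (141bpm 6/8) — PASS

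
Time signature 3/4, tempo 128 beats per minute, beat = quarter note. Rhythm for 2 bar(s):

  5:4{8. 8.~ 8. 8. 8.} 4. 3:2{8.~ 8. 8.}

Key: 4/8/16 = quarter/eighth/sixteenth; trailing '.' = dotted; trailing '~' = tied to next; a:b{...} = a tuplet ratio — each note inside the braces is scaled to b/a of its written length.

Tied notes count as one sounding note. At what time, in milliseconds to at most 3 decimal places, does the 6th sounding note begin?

1. 0.0ms @ 0 + 281.25ms (3/5)
2. 281.25ms @ 3/5 + 562.5ms (6/5)
3. 843.75ms @ 9/5 + 281.25ms (3/5)
4. 1125.0ms @ 12/5 + 281.25ms (3/5)
5. 1406.25ms @ 3 + 703.125ms (3/2)
6. 2109.375ms @ 9/2 + 468.75ms (1)
7. 2578.125ms @ 11/2 + 234.375ms (1/2)

note 6 onset = 9/2b = 2109.375ms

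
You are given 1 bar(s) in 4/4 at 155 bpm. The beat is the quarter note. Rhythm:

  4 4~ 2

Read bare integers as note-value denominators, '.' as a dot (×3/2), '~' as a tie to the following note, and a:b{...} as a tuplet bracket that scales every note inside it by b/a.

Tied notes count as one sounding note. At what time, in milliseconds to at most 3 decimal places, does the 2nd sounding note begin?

1. 0.0ms @ 0 + 387.097ms (1)
2. 387.097ms @ 1 + 1161.29ms (3)

note 2 onset = 1b = 387.097ms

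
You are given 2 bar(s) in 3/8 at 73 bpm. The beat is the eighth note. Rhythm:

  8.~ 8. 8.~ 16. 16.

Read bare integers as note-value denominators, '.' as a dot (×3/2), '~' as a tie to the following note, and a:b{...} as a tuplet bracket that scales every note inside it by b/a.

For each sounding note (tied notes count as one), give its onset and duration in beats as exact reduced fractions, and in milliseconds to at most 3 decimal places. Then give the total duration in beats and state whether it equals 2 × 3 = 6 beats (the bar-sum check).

1) 0.0ms=0b +2465.753ms=3b
2) 2465.753ms=3b +1849.315ms=9/4b
3) 4315.068ms=21/4b +616.438ms=3/4b
Σ=6b of 6 (73bpm 3/8) — PASS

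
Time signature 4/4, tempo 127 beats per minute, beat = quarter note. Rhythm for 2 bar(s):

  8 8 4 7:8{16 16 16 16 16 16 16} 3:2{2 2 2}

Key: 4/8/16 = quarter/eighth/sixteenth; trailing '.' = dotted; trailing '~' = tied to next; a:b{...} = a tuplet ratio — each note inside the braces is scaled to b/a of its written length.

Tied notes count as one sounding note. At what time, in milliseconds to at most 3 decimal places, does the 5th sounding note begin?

1. 0.0ms @ 0 + 236.22ms (1/2)
2. 236.22ms @ 1/2 + 236.22ms (1/2)
3. 472.441ms @ 1 + 472.441ms (1)
4. 944.882ms @ 2 + 134.983ms (2/7)
5. 1079.865ms @ 16/7 + 134.983ms (2/7)
6. 1214.848ms @ 18/7 + 134.983ms (2/7)
7. 1349.831ms @ 20/7 + 134.983ms (2/7)
8. 1484.814ms @ 22/7 + 134.983ms (2/7)
9. 1619.798ms @ 24/7 + 134.983ms (2/7)
10. 1754.781ms @ 26/7 + 134.983ms (2/7)
11. 1889.764ms @ 4 + 629.921ms (4/3)
12. 2519.685ms @ 16/3 + 629.921ms (4/3)
13. 3149.606ms @ 20/3 + 629.921ms (4/3)

note 5 onset = 16/7b = 1079.865ms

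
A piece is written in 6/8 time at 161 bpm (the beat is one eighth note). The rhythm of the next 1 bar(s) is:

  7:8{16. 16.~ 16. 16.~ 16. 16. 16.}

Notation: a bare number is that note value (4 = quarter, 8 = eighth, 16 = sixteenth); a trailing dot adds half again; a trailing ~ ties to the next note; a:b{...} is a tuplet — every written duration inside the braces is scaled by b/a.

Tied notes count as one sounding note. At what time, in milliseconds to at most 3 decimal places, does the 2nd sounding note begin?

1. 0.0ms @ 0 + 319.432ms (6/7)
2. 319.432ms @ 6/7 + 638.864ms (12/7)
3. 958.296ms @ 18/7 + 638.864ms (12/7)
4. 1597.161ms @ 30/7 + 319.432ms (6/7)
5. 1916.593ms @ 36/7 + 319.432ms (6/7)

note 2 onset = 6/7b = 319.432ms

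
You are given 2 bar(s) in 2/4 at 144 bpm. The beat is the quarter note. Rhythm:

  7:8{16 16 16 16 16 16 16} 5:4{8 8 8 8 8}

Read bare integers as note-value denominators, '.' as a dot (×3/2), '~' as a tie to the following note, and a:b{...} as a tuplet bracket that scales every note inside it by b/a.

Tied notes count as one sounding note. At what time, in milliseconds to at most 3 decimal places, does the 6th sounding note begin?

1. 0.0ms @ 0 + 119.048ms (2/7)
2. 119.048ms @ 2/7 + 119.048ms (2/7)
3. 238.095ms @ 4/7 + 119.048ms (2/7)
4. 357.143ms @ 6/7 + 119.048ms (2/7)
5. 476.19ms @ 8/7 + 119.048ms (2/7)
6. 595.238ms @ 10/7 + 119.048ms (2/7)
7. 714.286ms @ 12/7 + 119.048ms (2/7)
8. 833.333ms @ 2 + 166.667ms (2/5)
9. 1000.0ms @ 12/5 + 166.667ms (2/5)
10. 1166.667ms @ 14/5 + 166.667ms (2/5)
11. 1333.333ms @ 16/5 + 166.667ms (2/5)
12. 1500.0ms @ 18/5 + 166.667ms (2/5)

note 6 onset = 10/7b = 595.238ms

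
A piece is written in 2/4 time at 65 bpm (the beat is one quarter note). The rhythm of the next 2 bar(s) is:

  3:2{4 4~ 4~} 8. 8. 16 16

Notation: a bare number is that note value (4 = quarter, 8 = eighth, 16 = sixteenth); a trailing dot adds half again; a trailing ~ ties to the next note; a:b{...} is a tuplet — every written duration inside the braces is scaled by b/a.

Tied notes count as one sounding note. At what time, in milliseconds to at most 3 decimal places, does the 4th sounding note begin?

note 4 onset = 7/2b = 3230.769ms

1. 0.0ms @ 0 + 615.385ms (2/3)
2. 615.385ms @ 2/3 + 1923.077ms (25/12)
3. 2538.462ms @ 11/4 + 692.308ms (3/4)
4. 3230.769ms @ 7/2 + 230.769ms (1/4)
5. 3461.538ms @ 15/4 + 230.769ms (1/4)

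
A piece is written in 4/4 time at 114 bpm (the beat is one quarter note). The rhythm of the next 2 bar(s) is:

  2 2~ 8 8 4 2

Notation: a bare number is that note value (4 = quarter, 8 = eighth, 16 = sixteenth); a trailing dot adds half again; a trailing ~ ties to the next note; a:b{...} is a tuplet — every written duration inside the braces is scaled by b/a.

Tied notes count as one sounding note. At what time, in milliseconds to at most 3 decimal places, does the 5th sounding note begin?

note 5 onset = 6b = 3157.895ms

1. 0.0ms @ 0 + 1052.632ms (2)
2. 1052.632ms @ 2 + 1315.789ms (5/2)
3. 2368.421ms @ 9/2 + 263.158ms (1/2)
4. 2631.579ms @ 5 + 526.316ms (1)
5. 3157.895ms @ 6 + 1052.632ms (2)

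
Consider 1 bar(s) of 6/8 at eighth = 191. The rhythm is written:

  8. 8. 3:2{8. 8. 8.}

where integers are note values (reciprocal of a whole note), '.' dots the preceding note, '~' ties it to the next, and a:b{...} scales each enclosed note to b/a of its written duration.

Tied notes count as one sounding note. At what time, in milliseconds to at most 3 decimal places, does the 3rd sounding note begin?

note 3 onset = 3b = 942.408ms

1. 0.0ms @ 0 + 471.204ms (3/2)
2. 471.204ms @ 3/2 + 471.204ms (3/2)
3. 942.408ms @ 3 + 314.136ms (1)
4. 1256.545ms @ 4 + 314.136ms (1)
5. 1570.681ms @ 5 + 314.136ms (1)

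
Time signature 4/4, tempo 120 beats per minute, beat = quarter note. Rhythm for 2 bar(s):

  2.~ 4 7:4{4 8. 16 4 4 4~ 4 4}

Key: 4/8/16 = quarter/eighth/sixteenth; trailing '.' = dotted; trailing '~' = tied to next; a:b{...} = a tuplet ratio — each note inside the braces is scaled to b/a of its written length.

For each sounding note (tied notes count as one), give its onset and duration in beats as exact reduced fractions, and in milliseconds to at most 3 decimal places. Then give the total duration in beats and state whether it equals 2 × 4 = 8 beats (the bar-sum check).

1) 0.0ms=0b +2000.0ms=4b
2) 2000.0ms=4b +285.714ms=4/7b
3) 2285.714ms=32/7b +214.286ms=3/7b
4) 2500.0ms=5b +71.429ms=1/7b
5) 2571.429ms=36/7b +285.714ms=4/7b
6) 2857.143ms=40/7b +285.714ms=4/7b
7) 3142.857ms=44/7b +571.429ms=8/7b
8) 3714.286ms=52/7b +285.714ms=4/7b
Σ=8b of 8 (120bpm 4/4) — PASS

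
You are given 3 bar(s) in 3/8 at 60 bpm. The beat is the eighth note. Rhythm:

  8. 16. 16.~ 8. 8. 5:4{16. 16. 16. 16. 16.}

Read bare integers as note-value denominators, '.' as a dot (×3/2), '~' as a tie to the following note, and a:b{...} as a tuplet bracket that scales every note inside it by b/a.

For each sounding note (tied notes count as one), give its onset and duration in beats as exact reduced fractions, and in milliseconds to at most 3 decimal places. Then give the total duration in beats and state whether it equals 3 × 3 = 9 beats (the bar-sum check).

1) 0.0ms=0b +1500.0ms=3/2b
2) 1500.0ms=3/2b +750.0ms=3/4b
3) 2250.0ms=9/4b +2250.0ms=9/4b
4) 4500.0ms=9/2b +1500.0ms=3/2b
5) 6000.0ms=6b +600.0ms=3/5b
6) 6600.0ms=33/5b +600.0ms=3/5b
7) 7200.0ms=36/5b +600.0ms=3/5b
8) 7800.0ms=39/5b +600.0ms=3/5b
9) 8400.0ms=42/5b +600.0ms=3/5b
Σ=9b of 9 (60bpm 3/8) — PASS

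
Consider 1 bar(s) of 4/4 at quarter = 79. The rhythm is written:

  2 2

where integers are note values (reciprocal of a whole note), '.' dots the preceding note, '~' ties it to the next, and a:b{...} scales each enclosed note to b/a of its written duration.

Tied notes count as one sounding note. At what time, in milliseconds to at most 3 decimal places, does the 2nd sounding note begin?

1. 0.0ms @ 0 + 1518.987ms (2)
2. 1518.987ms @ 2 + 1518.987ms (2)

note 2 onset = 2b = 1518.987ms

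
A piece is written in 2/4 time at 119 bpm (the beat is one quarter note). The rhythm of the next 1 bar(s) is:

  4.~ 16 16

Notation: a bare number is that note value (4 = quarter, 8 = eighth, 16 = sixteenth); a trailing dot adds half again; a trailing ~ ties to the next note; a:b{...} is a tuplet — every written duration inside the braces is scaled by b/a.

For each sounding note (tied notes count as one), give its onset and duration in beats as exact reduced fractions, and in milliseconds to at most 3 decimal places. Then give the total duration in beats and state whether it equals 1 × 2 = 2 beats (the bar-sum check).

1) 0.0ms=0b +882.353ms=7/4b
2) 882.353ms=7/4b +126.05ms=1/4b
Σ=2b of 2 (119bpm 2/4) — PASS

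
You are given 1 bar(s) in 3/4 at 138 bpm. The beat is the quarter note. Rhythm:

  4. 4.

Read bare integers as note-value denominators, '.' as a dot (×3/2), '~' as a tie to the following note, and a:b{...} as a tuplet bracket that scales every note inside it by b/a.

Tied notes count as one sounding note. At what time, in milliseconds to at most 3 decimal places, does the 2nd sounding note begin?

1. 0.0ms @ 0 + 652.174ms (3/2)
2. 652.174ms @ 3/2 + 652.174ms (3/2)

note 2 onset = 3/2b = 652.174ms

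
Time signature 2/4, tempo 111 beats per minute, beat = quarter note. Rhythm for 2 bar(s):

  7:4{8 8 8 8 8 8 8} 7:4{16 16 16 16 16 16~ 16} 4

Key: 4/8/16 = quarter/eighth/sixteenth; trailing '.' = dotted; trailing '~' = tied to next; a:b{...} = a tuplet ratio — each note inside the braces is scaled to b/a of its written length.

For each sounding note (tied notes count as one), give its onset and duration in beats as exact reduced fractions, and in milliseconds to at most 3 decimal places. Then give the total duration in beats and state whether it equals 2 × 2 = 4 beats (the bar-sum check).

1) 0.0ms=0b +154.44ms=2/7b
2) 154.44ms=2/7b +154.44ms=2/7b
3) 308.88ms=4/7b +154.44ms=2/7b
4) 463.32ms=6/7b +154.44ms=2/7b
5) 617.761ms=8/7b +154.44ms=2/7b
6) 772.201ms=10/7b +154.44ms=2/7b
7) 926.641ms=12/7b +154.44ms=2/7b
8) 1081.081ms=2b +77.22ms=1/7b
9) 1158.301ms=15/7b +77.22ms=1/7b
10) 1235.521ms=16/7b +77.22ms=1/7b
11) 1312.741ms=17/7b +77.22ms=1/7b
12) 1389.961ms=18/7b +77.22ms=1/7b
13) 1467.181ms=19/7b +154.44ms=2/7b
14) 1621.622ms=3b +540.541ms=1b
Σ=4b of 4 (111bpm 2/4) — PASS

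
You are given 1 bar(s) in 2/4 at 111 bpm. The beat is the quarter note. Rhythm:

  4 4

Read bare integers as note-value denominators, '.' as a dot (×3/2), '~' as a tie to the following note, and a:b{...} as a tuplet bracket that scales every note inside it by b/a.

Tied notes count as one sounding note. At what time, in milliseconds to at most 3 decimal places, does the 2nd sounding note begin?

1. 0.0ms @ 0 + 540.541ms (1)
2. 540.541ms @ 1 + 540.541ms (1)

note 2 onset = 1b = 540.541ms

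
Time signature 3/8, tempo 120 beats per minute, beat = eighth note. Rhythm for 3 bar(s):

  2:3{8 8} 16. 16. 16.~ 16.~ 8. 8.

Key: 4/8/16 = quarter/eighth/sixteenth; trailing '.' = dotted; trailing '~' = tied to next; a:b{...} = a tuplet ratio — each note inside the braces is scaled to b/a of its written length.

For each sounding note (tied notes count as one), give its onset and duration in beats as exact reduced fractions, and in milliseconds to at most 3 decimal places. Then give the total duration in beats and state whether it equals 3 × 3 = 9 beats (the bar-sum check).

1) 0.0ms=0b +750.0ms=3/2b
2) 750.0ms=3/2b +750.0ms=3/2b
3) 1500.0ms=3b +375.0ms=3/4b
4) 1875.0ms=15/4b +375.0ms=3/4b
5) 2250.0ms=9/2b +1500.0ms=3b
6) 3750.0ms=15/2b +750.0ms=3/2b
Σ=9b of 9 (120bpm 3/8) — PASS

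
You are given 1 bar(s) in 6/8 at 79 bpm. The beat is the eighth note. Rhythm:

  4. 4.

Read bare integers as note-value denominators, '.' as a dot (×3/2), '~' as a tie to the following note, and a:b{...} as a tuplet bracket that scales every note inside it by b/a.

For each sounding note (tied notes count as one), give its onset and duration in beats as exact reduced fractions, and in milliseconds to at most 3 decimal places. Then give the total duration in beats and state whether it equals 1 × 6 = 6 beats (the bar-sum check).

1) 0.0ms=0b +2278.481ms=3b
2) 2278.481ms=3b +2278.481ms=3b
Σ=6b of 6 (79bpm 6/8) — PASS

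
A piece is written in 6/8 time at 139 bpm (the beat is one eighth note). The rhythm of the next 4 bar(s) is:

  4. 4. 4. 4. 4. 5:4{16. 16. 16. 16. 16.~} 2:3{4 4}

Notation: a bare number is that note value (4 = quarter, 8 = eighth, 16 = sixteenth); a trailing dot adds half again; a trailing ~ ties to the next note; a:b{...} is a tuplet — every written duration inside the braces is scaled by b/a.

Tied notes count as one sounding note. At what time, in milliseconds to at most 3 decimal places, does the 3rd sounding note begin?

note 3 onset = 6b = 2589.928ms

1. 0.0ms @ 0 + 1294.964ms (3)
2. 1294.964ms @ 3 + 1294.964ms (3)
3. 2589.928ms @ 6 + 1294.964ms (3)
4. 3884.892ms @ 9 + 1294.964ms (3)
5. 5179.856ms @ 12 + 1294.964ms (3)
6. 6474.82ms @ 15 + 258.993ms (3/5)
7. 6733.813ms @ 78/5 + 258.993ms (3/5)
8. 6992.806ms @ 81/5 + 258.993ms (3/5)
9. 7251.799ms @ 84/5 + 258.993ms (3/5)
10. 7510.791ms @ 87/5 + 1553.957ms (18/5)
11. 9064.748ms @ 21 + 1294.964ms (3)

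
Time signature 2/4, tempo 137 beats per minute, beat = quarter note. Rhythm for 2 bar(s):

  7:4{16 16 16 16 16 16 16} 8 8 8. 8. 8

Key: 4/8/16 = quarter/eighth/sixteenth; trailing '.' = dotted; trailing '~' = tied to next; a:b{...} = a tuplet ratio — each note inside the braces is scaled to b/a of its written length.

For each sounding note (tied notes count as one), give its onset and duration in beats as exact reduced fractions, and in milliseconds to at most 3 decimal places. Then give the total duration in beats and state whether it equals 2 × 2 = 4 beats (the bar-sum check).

1) 0.0ms=0b +62.565ms=1/7b
2) 62.565ms=1/7b +62.565ms=1/7b
3) 125.13ms=2/7b +62.565ms=1/7b
4) 187.696ms=3/7b +62.565ms=1/7b
5) 250.261ms=4/7b +62.565ms=1/7b
6) 312.826ms=5/7b +62.565ms=1/7b
7) 375.391ms=6/7b +62.565ms=1/7b
8) 437.956ms=1b +218.978ms=1/2b
9) 656.934ms=3/2b +218.978ms=1/2b
10) 875.912ms=2b +328.467ms=3/4b
11) 1204.38ms=11/4b +328.467ms=3/4b
12) 1532.847ms=7/2b +218.978ms=1/2b
Σ=4b of 4 (137bpm 2/4) — PASS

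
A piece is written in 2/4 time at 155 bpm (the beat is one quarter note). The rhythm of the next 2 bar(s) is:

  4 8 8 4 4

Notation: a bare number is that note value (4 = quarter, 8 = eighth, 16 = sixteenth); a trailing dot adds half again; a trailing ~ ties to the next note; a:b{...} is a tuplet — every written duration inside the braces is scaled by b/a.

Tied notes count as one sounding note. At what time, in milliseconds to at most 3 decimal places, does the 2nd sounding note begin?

note 2 onset = 1b = 387.097ms

1. 0.0ms @ 0 + 387.097ms (1)
2. 387.097ms @ 1 + 193.548ms (1/2)
3. 580.645ms @ 3/2 + 193.548ms (1/2)
4. 774.194ms @ 2 + 387.097ms (1)
5. 1161.29ms @ 3 + 387.097ms (1)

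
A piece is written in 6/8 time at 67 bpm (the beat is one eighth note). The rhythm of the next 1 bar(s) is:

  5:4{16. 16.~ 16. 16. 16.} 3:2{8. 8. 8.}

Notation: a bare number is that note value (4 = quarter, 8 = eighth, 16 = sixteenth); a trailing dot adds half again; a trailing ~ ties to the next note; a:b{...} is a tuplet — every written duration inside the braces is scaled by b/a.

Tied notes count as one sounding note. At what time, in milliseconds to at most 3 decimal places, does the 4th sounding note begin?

note 4 onset = 12/5b = 2149.254ms

1. 0.0ms @ 0 + 537.313ms (3/5)
2. 537.313ms @ 3/5 + 1074.627ms (6/5)
3. 1611.94ms @ 9/5 + 537.313ms (3/5)
4. 2149.254ms @ 12/5 + 537.313ms (3/5)
5. 2686.567ms @ 3 + 895.522ms (1)
6. 3582.09ms @ 4 + 895.522ms (1)
7. 4477.612ms @ 5 + 895.522ms (1)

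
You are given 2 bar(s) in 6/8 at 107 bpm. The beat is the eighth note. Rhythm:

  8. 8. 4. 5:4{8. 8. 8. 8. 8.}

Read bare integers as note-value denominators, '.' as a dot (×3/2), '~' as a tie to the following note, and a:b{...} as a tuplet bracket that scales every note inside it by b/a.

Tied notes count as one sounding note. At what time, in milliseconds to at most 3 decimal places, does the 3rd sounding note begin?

1. 0.0ms @ 0 + 841.121ms (3/2)
2. 841.121ms @ 3/2 + 841.121ms (3/2)
3. 1682.243ms @ 3 + 1682.243ms (3)
4. 3364.486ms @ 6 + 672.897ms (6/5)
5. 4037.383ms @ 36/5 + 672.897ms (6/5)
6. 4710.28ms @ 42/5 + 672.897ms (6/5)
7. 5383.178ms @ 48/5 + 672.897ms (6/5)
8. 6056.075ms @ 54/5 + 672.897ms (6/5)

note 3 onset = 3b = 1682.243ms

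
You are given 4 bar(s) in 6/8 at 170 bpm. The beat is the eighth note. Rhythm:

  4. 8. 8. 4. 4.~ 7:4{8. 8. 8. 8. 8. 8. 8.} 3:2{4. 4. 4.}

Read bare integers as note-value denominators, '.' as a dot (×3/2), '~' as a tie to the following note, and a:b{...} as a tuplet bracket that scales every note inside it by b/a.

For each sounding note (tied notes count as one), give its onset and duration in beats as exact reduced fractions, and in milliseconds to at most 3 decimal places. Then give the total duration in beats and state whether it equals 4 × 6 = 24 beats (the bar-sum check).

1) 0.0ms=0b +1058.824ms=3b
2) 1058.824ms=3b +529.412ms=3/2b
3) 1588.235ms=9/2b +529.412ms=3/2b
4) 2117.647ms=6b +1058.824ms=3b
5) 3176.471ms=9b +1361.345ms=27/7b
6) 4537.815ms=90/7b +302.521ms=6/7b
7) 4840.336ms=96/7b +302.521ms=6/7b
8) 5142.857ms=102/7b +302.521ms=6/7b
9) 5445.378ms=108/7b +302.521ms=6/7b
10) 5747.899ms=114/7b +302.521ms=6/7b
11) 6050.42ms=120/7b +302.521ms=6/7b
12) 6352.941ms=18b +705.882ms=2b
13) 7058.824ms=20b +705.882ms=2b
14) 7764.706ms=22b +705.882ms=2b
Σ=24b of 24 (170bpm 6/8) — PASS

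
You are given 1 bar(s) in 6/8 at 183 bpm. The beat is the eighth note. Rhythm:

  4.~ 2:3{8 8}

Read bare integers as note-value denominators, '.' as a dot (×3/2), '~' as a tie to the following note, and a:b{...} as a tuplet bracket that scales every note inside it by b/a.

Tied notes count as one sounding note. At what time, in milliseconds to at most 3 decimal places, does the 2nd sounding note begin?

note 2 onset = 9/2b = 1475.41ms

1. 0.0ms @ 0 + 1475.41ms (9/2)
2. 1475.41ms @ 9/2 + 491.803ms (3/2)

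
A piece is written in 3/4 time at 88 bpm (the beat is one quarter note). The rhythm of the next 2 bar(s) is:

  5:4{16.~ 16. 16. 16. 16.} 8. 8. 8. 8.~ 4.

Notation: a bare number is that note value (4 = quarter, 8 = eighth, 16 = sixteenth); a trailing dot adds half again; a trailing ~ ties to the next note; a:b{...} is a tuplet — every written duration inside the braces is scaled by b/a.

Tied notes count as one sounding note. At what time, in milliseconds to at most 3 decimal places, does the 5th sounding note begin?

1. 0.0ms @ 0 + 409.091ms (3/5)
2. 409.091ms @ 3/5 + 204.545ms (3/10)
3. 613.636ms @ 9/10 + 204.545ms (3/10)
4. 818.182ms @ 6/5 + 204.545ms (3/10)
5. 1022.727ms @ 3/2 + 511.364ms (3/4)
6. 1534.091ms @ 9/4 + 511.364ms (3/4)
7. 2045.455ms @ 3 + 511.364ms (3/4)
8. 2556.818ms @ 15/4 + 1534.091ms (9/4)

note 5 onset = 3/2b = 1022.727ms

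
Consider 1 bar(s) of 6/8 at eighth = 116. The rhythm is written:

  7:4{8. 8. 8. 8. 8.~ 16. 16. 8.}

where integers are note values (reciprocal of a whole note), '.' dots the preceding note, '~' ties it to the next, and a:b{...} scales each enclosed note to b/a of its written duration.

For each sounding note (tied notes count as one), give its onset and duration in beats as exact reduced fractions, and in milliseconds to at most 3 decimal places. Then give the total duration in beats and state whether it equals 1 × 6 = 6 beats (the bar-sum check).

1) 0.0ms=0b +443.35ms=6/7b
2) 443.35ms=6/7b +443.35ms=6/7b
3) 886.7ms=12/7b +443.35ms=6/7b
4) 1330.049ms=18/7b +443.35ms=6/7b
5) 1773.399ms=24/7b +665.025ms=9/7b
6) 2438.424ms=33/7b +221.675ms=3/7b
7) 2660.099ms=36/7b +443.35ms=6/7b
Σ=6b of 6 (116bpm 6/8) — PASS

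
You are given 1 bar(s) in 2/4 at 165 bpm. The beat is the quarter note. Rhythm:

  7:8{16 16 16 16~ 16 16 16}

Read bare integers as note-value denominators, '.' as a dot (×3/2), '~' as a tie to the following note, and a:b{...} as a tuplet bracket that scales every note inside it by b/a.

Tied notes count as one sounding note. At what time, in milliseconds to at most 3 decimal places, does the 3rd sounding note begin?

note 3 onset = 4/7b = 207.792ms

1. 0.0ms @ 0 + 103.896ms (2/7)
2. 103.896ms @ 2/7 + 103.896ms (2/7)
3. 207.792ms @ 4/7 + 103.896ms (2/7)
4. 311.688ms @ 6/7 + 207.792ms (4/7)
5. 519.481ms @ 10/7 + 103.896ms (2/7)
6. 623.377ms @ 12/7 + 103.896ms (2/7)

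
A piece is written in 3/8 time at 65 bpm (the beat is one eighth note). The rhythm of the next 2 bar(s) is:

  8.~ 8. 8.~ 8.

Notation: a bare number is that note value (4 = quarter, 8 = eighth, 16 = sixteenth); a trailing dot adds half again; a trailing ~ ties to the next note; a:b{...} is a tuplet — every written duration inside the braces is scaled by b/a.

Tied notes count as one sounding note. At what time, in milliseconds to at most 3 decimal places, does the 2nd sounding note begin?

note 2 onset = 3b = 2769.231ms

1. 0.0ms @ 0 + 2769.231ms (3)
2. 2769.231ms @ 3 + 2769.231ms (3)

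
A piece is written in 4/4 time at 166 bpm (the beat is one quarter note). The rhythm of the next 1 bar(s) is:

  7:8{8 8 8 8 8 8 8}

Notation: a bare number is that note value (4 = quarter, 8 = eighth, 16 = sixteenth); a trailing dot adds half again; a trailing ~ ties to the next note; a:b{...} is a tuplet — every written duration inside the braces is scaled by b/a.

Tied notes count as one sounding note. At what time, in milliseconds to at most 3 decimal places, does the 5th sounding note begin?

note 5 onset = 16/7b = 826.162ms

1. 0.0ms @ 0 + 206.54ms (4/7)
2. 206.54ms @ 4/7 + 206.54ms (4/7)
3. 413.081ms @ 8/7 + 206.54ms (4/7)
4. 619.621ms @ 12/7 + 206.54ms (4/7)
5. 826.162ms @ 16/7 + 206.54ms (4/7)
6. 1032.702ms @ 20/7 + 206.54ms (4/7)
7. 1239.243ms @ 24/7 + 206.54ms (4/7)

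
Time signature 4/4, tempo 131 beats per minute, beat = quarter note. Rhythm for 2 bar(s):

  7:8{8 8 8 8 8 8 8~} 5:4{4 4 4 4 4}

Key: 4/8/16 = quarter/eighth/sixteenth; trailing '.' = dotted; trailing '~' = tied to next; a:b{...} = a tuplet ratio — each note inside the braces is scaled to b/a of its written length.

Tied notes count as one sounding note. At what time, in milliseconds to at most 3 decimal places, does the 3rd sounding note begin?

note 3 onset = 8/7b = 523.446ms

1. 0.0ms @ 0 + 261.723ms (4/7)
2. 261.723ms @ 4/7 + 261.723ms (4/7)
3. 523.446ms @ 8/7 + 261.723ms (4/7)
4. 785.169ms @ 12/7 + 261.723ms (4/7)
5. 1046.892ms @ 16/7 + 261.723ms (4/7)
6. 1308.615ms @ 20/7 + 261.723ms (4/7)
7. 1570.338ms @ 24/7 + 628.135ms (48/35)
8. 2198.473ms @ 24/5 + 366.412ms (4/5)
9. 2564.885ms @ 28/5 + 366.412ms (4/5)
10. 2931.298ms @ 32/5 + 366.412ms (4/5)
11. 3297.71ms @ 36/5 + 366.412ms (4/5)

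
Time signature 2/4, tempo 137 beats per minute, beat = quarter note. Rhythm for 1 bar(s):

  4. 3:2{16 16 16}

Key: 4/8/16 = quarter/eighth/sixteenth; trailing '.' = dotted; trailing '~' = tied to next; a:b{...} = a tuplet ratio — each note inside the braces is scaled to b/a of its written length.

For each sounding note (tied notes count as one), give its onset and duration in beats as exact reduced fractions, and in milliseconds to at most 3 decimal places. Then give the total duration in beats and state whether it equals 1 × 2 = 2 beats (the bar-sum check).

1) 0.0ms=0b +656.934ms=3/2b
2) 656.934ms=3/2b +72.993ms=1/6b
3) 729.927ms=5/3b +72.993ms=1/6b
4) 802.92ms=11/6b +72.993ms=1/6b
Σ=2b of 2 (137bpm 2/4) — PASS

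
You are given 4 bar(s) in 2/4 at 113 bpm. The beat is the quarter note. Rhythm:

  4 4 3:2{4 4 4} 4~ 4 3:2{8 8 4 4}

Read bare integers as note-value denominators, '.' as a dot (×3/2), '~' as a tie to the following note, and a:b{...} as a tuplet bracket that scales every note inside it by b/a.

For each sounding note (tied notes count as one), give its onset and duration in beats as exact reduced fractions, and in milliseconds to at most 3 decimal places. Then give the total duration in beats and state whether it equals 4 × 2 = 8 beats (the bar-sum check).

1) 0.0ms=0b +530.973ms=1b
2) 530.973ms=1b +530.973ms=1b
3) 1061.947ms=2b +353.982ms=2/3b
4) 1415.929ms=8/3b +353.982ms=2/3b
5) 1769.912ms=10/3b +353.982ms=2/3b
6) 2123.894ms=4b +1061.947ms=2b
7) 3185.841ms=6b +176.991ms=1/3b
8) 3362.832ms=19/3b +176.991ms=1/3b
9) 3539.823ms=20/3b +353.982ms=2/3b
10) 3893.805ms=22/3b +353.982ms=2/3b
Σ=8b of 8 (113bpm 2/4) — PASS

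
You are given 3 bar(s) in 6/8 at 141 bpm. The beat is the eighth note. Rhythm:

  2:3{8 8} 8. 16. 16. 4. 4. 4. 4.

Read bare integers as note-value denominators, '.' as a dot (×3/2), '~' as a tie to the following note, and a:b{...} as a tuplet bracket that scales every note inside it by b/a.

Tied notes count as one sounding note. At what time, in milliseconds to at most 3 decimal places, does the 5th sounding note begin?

note 5 onset = 21/4b = 2234.043ms

1. 0.0ms @ 0 + 638.298ms (3/2)
2. 638.298ms @ 3/2 + 638.298ms (3/2)
3. 1276.596ms @ 3 + 638.298ms (3/2)
4. 1914.894ms @ 9/2 + 319.149ms (3/4)
5. 2234.043ms @ 21/4 + 319.149ms (3/4)
6. 2553.191ms @ 6 + 1276.596ms (3)
7. 3829.787ms @ 9 + 1276.596ms (3)
8. 5106.383ms @ 12 + 1276.596ms (3)
9. 6382.979ms @ 15 + 1276.596ms (3)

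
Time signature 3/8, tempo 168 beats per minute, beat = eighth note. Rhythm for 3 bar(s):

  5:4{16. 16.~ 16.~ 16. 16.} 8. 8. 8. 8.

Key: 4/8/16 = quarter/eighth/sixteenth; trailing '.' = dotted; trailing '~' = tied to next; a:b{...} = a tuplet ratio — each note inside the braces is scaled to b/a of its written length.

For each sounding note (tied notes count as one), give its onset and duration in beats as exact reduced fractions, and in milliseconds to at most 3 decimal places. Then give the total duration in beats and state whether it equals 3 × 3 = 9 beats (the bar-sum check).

1) 0.0ms=0b +214.286ms=3/5b
2) 214.286ms=3/5b +642.857ms=9/5b
3) 857.143ms=12/5b +214.286ms=3/5b
4) 1071.429ms=3b +535.714ms=3/2b
5) 1607.143ms=9/2b +535.714ms=3/2b
6) 2142.857ms=6b +535.714ms=3/2b
7) 2678.571ms=15/2b +535.714ms=3/2b
Σ=9b of 9 (168bpm 3/8) — PASS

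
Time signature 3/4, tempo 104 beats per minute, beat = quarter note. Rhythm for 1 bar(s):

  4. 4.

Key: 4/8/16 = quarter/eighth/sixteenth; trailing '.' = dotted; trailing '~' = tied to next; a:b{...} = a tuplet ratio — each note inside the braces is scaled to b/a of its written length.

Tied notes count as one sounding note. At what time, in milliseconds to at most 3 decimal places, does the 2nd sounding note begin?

note 2 onset = 3/2b = 865.385ms

1. 0.0ms @ 0 + 865.385ms (3/2)
2. 865.385ms @ 3/2 + 865.385ms (3/2)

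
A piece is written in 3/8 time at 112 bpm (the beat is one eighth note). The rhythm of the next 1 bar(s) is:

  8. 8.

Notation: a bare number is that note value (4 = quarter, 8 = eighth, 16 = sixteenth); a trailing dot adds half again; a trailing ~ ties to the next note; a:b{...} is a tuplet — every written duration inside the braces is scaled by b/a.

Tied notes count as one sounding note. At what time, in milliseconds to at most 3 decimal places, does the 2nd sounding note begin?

note 2 onset = 3/2b = 803.571ms

1. 0.0ms @ 0 + 803.571ms (3/2)
2. 803.571ms @ 3/2 + 803.571ms (3/2)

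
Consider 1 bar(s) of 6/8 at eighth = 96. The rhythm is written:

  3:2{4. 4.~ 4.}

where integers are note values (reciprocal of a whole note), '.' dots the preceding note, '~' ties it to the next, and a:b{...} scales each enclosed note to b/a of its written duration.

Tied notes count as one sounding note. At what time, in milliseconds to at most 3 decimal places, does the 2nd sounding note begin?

1. 0.0ms @ 0 + 1250.0ms (2)
2. 1250.0ms @ 2 + 2500.0ms (4)

note 2 onset = 2b = 1250.0ms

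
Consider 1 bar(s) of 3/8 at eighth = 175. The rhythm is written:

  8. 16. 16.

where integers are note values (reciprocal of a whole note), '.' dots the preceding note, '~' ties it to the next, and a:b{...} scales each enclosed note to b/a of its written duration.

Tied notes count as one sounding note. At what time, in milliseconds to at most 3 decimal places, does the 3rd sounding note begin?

1. 0.0ms @ 0 + 514.286ms (3/2)
2. 514.286ms @ 3/2 + 257.143ms (3/4)
3. 771.429ms @ 9/4 + 257.143ms (3/4)

note 3 onset = 9/4b = 771.429ms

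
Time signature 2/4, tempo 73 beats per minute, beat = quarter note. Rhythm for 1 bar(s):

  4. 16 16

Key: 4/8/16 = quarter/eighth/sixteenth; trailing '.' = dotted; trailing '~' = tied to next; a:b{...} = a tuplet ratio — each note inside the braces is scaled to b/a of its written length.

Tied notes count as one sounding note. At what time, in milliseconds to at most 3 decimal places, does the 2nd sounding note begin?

note 2 onset = 3/2b = 1232.877ms

1. 0.0ms @ 0 + 1232.877ms (3/2)
2. 1232.877ms @ 3/2 + 205.479ms (1/4)
3. 1438.356ms @ 7/4 + 205.479ms (1/4)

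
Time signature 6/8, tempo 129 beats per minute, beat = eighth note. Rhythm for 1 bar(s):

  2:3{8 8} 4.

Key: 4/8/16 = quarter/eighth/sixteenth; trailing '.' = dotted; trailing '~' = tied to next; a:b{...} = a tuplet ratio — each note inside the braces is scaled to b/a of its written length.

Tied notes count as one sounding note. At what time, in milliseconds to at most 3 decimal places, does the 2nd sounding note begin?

1. 0.0ms @ 0 + 697.674ms (3/2)
2. 697.674ms @ 3/2 + 697.674ms (3/2)
3. 1395.349ms @ 3 + 1395.349ms (3)

note 2 onset = 3/2b = 697.674ms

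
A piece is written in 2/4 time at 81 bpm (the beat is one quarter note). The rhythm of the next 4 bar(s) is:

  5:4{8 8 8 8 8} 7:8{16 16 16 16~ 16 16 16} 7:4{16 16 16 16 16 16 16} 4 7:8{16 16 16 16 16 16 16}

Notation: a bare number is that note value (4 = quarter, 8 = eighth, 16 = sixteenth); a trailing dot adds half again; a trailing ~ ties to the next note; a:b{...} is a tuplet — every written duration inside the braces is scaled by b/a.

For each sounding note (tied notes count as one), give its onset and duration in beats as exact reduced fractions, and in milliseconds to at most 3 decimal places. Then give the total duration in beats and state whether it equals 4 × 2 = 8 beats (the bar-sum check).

1) 0.0ms=0b +296.296ms=2/5b
2) 296.296ms=2/5b +296.296ms=2/5b
3) 592.593ms=4/5b +296.296ms=2/5b
4) 888.889ms=6/5b +296.296ms=2/5b
5) 1185.185ms=8/5b +296.296ms=2/5b
6) 1481.481ms=2b +211.64ms=2/7b
7) 1693.122ms=16/7b +211.64ms=2/7b
8) 1904.762ms=18/7b +211.64ms=2/7b
9) 2116.402ms=20/7b +423.28ms=4/7b
10) 2539.683ms=24/7b +211.64ms=2/7b
11) 2751.323ms=26/7b +211.64ms=2/7b
12) 2962.963ms=4b +105.82ms=1/7b
13) 3068.783ms=29/7b +105.82ms=1/7b
14) 3174.603ms=30/7b +105.82ms=1/7b
15) 3280.423ms=31/7b +105.82ms=1/7b
16) 3386.243ms=32/7b +105.82ms=1/7b
17) 3492.063ms=33/7b +105.82ms=1/7b
18) 3597.884ms=34/7b +105.82ms=1/7b
19) 3703.704ms=5b +740.741ms=1b
20) 4444.444ms=6b +211.64ms=2/7b
21) 4656.085ms=44/7b +211.64ms=2/7b
22) 4867.725ms=46/7b +211.64ms=2/7b
23) 5079.365ms=48/7b +211.64ms=2/7b
24) 5291.005ms=50/7b +211.64ms=2/7b
25) 5502.646ms=52/7b +211.64ms=2/7b
26) 5714.286ms=54/7b +211.64ms=2/7b
Σ=8b of 8 (81bpm 2/4) — PASS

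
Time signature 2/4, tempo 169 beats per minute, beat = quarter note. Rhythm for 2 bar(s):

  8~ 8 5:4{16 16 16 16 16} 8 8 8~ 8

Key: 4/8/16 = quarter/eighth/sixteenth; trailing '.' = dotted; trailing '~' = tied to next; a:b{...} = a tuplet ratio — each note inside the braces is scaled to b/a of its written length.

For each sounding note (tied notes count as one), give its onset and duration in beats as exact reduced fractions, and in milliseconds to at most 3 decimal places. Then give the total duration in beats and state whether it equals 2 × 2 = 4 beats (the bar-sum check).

1) 0.0ms=0b +355.03ms=1b
2) 355.03ms=1b +71.006ms=1/5b
3) 426.036ms=6/5b +71.006ms=1/5b
4) 497.041ms=7/5b +71.006ms=1/5b
5) 568.047ms=8/5b +71.006ms=1/5b
6) 639.053ms=9/5b +71.006ms=1/5b
7) 710.059ms=2b +177.515ms=1/2b
8) 887.574ms=5/2b +177.515ms=1/2b
9) 1065.089ms=3b +355.03ms=1b
Σ=4b of 4 (169bpm 2/4) — PASS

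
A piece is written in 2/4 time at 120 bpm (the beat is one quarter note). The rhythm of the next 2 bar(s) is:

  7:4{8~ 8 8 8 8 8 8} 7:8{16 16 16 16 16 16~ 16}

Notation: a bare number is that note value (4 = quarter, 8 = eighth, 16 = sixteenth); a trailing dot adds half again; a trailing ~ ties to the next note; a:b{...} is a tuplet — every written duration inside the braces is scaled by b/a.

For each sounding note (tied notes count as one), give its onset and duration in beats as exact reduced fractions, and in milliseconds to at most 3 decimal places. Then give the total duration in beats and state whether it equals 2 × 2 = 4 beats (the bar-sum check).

1) 0.0ms=0b +285.714ms=4/7b
2) 285.714ms=4/7b +142.857ms=2/7b
3) 428.571ms=6/7b +142.857ms=2/7b
4) 571.429ms=8/7b +142.857ms=2/7b
5) 714.286ms=10/7b +142.857ms=2/7b
6) 857.143ms=12/7b +142.857ms=2/7b
7) 1000.0ms=2b +142.857ms=2/7b
8) 1142.857ms=16/7b +142.857ms=2/7b
9) 1285.714ms=18/7b +142.857ms=2/7b
10) 1428.571ms=20/7b +142.857ms=2/7b
11) 1571.429ms=22/7b +142.857ms=2/7b
12) 1714.286ms=24/7b +285.714ms=4/7b
Σ=4b of 4 (120bpm 2/4) — PASS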